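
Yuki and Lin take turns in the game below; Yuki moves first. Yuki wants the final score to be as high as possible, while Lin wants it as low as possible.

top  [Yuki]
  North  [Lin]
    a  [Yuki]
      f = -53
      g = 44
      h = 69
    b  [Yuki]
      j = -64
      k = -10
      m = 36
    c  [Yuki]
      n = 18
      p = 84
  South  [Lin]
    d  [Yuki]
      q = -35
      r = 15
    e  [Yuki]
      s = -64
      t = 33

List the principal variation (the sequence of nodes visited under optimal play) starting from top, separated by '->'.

a (Yuki): max(-53, 44, 69) = 69
b (Yuki): max(-64, -10, 36) = 36
c (Yuki): max(18, 84) = 84
North (Lin): min(69, 36, 84) = 36
d (Yuki): max(-35, 15) = 15
e (Yuki): max(-64, 33) = 33
South (Lin): min(15, 33) = 15
top (Yuki): max(36, 15) = 36
At top, Yuki picks North (highest: 36).
At North, Lin picks b (lowest: 36).
At b, Yuki picks m (highest: 36).
Terminal value 36.

top -> North -> b -> m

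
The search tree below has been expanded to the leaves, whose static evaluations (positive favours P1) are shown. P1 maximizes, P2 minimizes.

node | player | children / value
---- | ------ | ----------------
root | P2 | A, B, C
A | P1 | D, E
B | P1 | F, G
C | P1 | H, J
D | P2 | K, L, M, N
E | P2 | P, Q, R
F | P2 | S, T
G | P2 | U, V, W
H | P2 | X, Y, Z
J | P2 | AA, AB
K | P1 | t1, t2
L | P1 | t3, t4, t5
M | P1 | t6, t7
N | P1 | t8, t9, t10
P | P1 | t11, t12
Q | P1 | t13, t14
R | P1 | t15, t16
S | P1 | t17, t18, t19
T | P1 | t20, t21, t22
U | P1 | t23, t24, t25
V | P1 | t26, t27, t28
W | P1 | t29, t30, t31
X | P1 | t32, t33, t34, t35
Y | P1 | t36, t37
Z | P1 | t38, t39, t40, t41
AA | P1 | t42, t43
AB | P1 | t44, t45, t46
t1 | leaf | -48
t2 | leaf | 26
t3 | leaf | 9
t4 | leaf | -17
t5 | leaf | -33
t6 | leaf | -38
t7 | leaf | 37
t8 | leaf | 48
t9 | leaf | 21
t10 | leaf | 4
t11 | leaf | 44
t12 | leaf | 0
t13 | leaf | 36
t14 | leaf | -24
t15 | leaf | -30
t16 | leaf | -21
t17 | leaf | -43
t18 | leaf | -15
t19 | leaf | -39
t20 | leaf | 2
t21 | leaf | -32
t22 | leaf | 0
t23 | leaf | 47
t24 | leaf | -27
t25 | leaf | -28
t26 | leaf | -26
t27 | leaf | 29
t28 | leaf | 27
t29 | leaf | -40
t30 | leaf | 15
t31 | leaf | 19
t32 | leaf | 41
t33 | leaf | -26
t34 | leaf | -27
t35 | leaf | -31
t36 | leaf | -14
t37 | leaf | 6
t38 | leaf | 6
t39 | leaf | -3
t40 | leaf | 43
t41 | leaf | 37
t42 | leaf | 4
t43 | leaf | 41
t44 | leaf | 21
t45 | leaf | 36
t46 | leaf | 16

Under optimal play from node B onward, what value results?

S (P1): max(-43, -15, -39) = -15
T (P1): max(2, -32, 0) = 2
F (P2): min(-15, 2) = -15
U (P1): max(47, -27, -28) = 47
V (P1): max(-26, 29, 27) = 29
W (P1): max(-40, 15, 19) = 19
G (P2): min(47, 29, 19) = 19
B (P1): max(-15, 19) = 19

19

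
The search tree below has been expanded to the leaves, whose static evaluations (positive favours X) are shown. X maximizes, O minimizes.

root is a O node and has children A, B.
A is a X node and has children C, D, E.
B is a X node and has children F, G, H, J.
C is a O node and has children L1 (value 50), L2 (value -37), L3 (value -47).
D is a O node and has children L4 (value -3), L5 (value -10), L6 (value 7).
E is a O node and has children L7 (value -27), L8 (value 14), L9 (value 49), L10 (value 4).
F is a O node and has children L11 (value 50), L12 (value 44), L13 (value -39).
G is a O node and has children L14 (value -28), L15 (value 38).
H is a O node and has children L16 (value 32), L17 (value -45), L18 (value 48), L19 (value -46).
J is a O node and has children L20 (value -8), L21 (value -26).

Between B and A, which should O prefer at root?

B

F (O): min(50, 44, -39) = -39
G (O): min(-28, 38) = -28
H (O): min(32, -45, 48, -46) = -46
J (O): min(-8, -26) = -26
B (X): max(-39, -28, -46, -26) = -26
C (O): min(50, -37, -47) = -47
D (O): min(-3, -10, 7) = -10
E (O): min(-27, 14, 49, 4) = -27
A (X): max(-47, -10, -27) = -10
O prefers the lower value; B=-26, A=-10. B is better since -26 < -10.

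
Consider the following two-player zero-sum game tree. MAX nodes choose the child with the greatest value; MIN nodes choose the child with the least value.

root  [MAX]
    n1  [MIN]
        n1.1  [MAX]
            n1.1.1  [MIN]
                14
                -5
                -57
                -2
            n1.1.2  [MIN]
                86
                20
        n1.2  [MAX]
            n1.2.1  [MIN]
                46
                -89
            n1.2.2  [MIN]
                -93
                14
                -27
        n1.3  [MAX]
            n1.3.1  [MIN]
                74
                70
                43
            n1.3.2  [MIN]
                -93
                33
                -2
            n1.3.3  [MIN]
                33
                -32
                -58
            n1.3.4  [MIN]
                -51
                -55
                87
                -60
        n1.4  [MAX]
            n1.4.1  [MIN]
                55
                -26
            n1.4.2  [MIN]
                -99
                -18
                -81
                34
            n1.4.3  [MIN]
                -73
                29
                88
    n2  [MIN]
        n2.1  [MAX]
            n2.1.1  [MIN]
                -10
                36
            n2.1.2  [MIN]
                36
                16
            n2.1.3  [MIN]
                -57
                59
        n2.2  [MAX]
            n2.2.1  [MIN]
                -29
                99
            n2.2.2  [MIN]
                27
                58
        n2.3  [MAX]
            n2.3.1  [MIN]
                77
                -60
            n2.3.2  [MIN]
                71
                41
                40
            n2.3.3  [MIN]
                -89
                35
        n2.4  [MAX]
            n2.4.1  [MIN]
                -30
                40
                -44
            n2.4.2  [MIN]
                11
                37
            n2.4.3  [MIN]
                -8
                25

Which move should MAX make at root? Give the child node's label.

n2

n1.1.1 (MIN): min(14, -5, -57, -2) = -57
n1.1.2 (MIN): min(86, 20) = 20
n1.1 (MAX): max(-57, 20) = 20
n1.2.1 (MIN): min(46, -89) = -89
n1.2.2 (MIN): min(-93, 14, -27) = -93
n1.2 (MAX): max(-89, -93) = -89
n1.3.1 (MIN): min(74, 70, 43) = 43
n1.3.2 (MIN): min(-93, 33, -2) = -93
n1.3.3 (MIN): min(33, -32, -58) = -58
n1.3.4 (MIN): min(-51, -55, 87, -60) = -60
n1.3 (MAX): max(43, -93, -58, -60) = 43
n1.4.1 (MIN): min(55, -26) = -26
n1.4.2 (MIN): min(-99, -18, -81, 34) = -99
n1.4.3 (MIN): min(-73, 29, 88) = -73
n1.4 (MAX): max(-26, -99, -73) = -26
n1 (MIN): min(20, -89, 43, -26) = -89
n2.1.1 (MIN): min(-10, 36) = -10
n2.1.2 (MIN): min(36, 16) = 16
n2.1.3 (MIN): min(-57, 59) = -57
n2.1 (MAX): max(-10, 16, -57) = 16
n2.2.1 (MIN): min(-29, 99) = -29
n2.2.2 (MIN): min(27, 58) = 27
n2.2 (MAX): max(-29, 27) = 27
n2.3.1 (MIN): min(77, -60) = -60
n2.3.2 (MIN): min(71, 41, 40) = 40
n2.3.3 (MIN): min(-89, 35) = -89
n2.3 (MAX): max(-60, 40, -89) = 40
n2.4.1 (MIN): min(-30, 40, -44) = -44
n2.4.2 (MIN): min(11, 37) = 11
n2.4.3 (MIN): min(-8, 25) = -8
n2.4 (MAX): max(-44, 11, -8) = 11
n2 (MIN): min(16, 27, 40, 11) = 11
root (MAX): max(-89, 11) = 11
MAX at root wants the highest of {n1=-89, n2=11}, so chooses n2.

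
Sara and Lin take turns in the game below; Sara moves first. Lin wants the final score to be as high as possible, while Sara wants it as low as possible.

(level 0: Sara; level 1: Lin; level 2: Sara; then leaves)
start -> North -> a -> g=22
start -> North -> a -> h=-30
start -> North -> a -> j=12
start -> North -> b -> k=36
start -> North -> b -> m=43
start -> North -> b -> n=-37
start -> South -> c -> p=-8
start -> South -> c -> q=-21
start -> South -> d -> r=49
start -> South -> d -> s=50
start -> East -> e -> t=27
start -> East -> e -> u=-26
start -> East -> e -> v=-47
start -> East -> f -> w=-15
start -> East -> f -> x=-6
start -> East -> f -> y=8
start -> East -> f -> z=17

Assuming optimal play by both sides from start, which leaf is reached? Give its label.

h

a (Sara): min(22, -30, 12) = -30
b (Sara): min(36, 43, -37) = -37
North (Lin): max(-30, -37) = -30
c (Sara): min(-8, -21) = -21
d (Sara): min(49, 50) = 49
South (Lin): max(-21, 49) = 49
e (Sara): min(27, -26, -47) = -47
f (Sara): min(-15, -6, 8, 17) = -15
East (Lin): max(-47, -15) = -15
start (Sara): min(-30, 49, -15) = -30
At start, Sara picks North (lowest: -30).
At North, Lin picks a (highest: -30).
At a, Sara picks h (lowest: -30).
Terminal value -30.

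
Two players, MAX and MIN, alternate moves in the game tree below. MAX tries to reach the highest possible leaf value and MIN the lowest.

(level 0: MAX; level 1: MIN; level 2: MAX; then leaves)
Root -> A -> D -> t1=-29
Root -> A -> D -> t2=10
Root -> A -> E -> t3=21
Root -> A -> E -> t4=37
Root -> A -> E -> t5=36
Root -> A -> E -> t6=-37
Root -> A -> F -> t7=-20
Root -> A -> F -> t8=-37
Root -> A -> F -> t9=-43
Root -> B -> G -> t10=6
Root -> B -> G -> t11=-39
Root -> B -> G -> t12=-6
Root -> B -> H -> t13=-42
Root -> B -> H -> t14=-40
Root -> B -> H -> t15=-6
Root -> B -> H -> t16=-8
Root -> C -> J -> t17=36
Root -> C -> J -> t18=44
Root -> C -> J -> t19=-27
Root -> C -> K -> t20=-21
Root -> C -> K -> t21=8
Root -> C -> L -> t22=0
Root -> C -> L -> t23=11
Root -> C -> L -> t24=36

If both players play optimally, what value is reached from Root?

8

D (MAX): max(-29, 10) = 10
E (MAX): max(21, 37, 36, -37) = 37
F (MAX): max(-20, -37, -43) = -20
A (MIN): min(10, 37, -20) = -20
G (MAX): max(6, -39, -6) = 6
H (MAX): max(-42, -40, -6, -8) = -6
B (MIN): min(6, -6) = -6
J (MAX): max(36, 44, -27) = 44
K (MAX): max(-21, 8) = 8
L (MAX): max(0, 11, 36) = 36
C (MIN): min(44, 8, 36) = 8
Root (MAX): max(-20, -6, 8) = 8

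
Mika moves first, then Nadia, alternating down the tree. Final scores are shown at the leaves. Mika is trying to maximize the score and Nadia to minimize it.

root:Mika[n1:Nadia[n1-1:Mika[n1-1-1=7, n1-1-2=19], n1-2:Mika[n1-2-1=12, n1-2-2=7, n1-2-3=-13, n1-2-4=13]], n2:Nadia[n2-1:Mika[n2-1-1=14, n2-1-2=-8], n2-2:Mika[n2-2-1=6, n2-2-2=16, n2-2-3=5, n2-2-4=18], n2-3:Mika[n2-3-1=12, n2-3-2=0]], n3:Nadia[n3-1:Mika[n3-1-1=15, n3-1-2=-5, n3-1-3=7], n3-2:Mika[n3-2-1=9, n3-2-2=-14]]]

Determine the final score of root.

n1-1 (Mika): max(7, 19) = 19
n1-2 (Mika): max(12, 7, -13, 13) = 13
n1 (Nadia): min(19, 13) = 13
n2-1 (Mika): max(14, -8) = 14
n2-2 (Mika): max(6, 16, 5, 18) = 18
n2-3 (Mika): max(12, 0) = 12
n2 (Nadia): min(14, 18, 12) = 12
n3-1 (Mika): max(15, -5, 7) = 15
n3-2 (Mika): max(9, -14) = 9
n3 (Nadia): min(15, 9) = 9
root (Mika): max(13, 12, 9) = 13

13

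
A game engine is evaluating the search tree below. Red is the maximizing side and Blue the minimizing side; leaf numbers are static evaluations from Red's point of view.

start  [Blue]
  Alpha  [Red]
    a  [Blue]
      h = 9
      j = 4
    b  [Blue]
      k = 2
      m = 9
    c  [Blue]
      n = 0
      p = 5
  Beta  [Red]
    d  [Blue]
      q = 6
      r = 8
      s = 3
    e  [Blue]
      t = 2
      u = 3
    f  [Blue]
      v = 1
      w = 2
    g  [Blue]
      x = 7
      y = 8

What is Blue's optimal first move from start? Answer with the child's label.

a (Blue): min(9, 4) = 4
b (Blue): min(2, 9) = 2
c (Blue): min(0, 5) = 0
Alpha (Red): max(4, 2, 0) = 4
d (Blue): min(6, 8, 3) = 3
e (Blue): min(2, 3) = 2
f (Blue): min(1, 2) = 1
g (Blue): min(7, 8) = 7
Beta (Red): max(3, 2, 1, 7) = 7
start (Blue): min(4, 7) = 4
Blue at start wants the lowest of {Alpha=4, Beta=7}, so chooses Alpha.

Alpha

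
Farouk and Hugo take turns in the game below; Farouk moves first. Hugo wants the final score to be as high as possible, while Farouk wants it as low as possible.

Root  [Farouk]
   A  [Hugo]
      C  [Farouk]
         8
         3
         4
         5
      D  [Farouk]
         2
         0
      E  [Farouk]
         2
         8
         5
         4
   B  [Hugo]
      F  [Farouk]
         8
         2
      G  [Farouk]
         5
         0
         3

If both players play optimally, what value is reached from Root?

2

C (Farouk): min(8, 3, 4, 5) = 3
D (Farouk): min(2, 0) = 0
E (Farouk): min(2, 8, 5, 4) = 2
A (Hugo): max(3, 0, 2) = 3
F (Farouk): min(8, 2) = 2
G (Farouk): min(5, 0, 3) = 0
B (Hugo): max(2, 0) = 2
Root (Farouk): min(3, 2) = 2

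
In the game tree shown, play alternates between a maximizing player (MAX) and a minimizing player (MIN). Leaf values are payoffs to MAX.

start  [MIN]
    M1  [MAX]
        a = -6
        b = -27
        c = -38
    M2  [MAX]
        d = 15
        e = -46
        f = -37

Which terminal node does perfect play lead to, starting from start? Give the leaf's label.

a

M1 (MAX): max(-6, -27, -38) = -6
M2 (MAX): max(15, -46, -37) = 15
start (MIN): min(-6, 15) = -6
At start, MIN picks M1 (lowest: -6).
At M1, MAX picks a (highest: -6).
Terminal value -6.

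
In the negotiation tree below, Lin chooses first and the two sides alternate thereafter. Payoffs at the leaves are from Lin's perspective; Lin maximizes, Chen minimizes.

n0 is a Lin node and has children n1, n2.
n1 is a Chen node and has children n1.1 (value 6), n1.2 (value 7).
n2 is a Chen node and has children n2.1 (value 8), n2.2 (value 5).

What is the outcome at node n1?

6

n1 (Chen): min(6, 7) = 6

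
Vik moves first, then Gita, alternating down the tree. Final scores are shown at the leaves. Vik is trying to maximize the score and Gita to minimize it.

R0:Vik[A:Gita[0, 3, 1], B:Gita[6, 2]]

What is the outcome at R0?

2

A (Gita): min(0, 3, 1) = 0
B (Gita): min(6, 2) = 2
R0 (Vik): max(0, 2) = 2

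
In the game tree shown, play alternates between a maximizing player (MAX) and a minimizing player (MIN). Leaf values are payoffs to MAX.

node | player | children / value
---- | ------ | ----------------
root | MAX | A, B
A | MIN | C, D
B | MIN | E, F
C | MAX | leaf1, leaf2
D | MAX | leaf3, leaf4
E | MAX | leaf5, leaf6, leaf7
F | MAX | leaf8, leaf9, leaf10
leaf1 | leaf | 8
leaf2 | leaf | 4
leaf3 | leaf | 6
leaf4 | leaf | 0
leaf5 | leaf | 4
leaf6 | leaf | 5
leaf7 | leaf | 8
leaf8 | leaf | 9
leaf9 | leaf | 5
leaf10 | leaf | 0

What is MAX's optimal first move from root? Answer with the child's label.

C (MAX): max(8, 4) = 8
D (MAX): max(6, 0) = 6
A (MIN): min(8, 6) = 6
E (MAX): max(4, 5, 8) = 8
F (MAX): max(9, 5, 0) = 9
B (MIN): min(8, 9) = 8
root (MAX): max(6, 8) = 8
MAX at root wants the highest of {A=6, B=8}, so chooses B.

B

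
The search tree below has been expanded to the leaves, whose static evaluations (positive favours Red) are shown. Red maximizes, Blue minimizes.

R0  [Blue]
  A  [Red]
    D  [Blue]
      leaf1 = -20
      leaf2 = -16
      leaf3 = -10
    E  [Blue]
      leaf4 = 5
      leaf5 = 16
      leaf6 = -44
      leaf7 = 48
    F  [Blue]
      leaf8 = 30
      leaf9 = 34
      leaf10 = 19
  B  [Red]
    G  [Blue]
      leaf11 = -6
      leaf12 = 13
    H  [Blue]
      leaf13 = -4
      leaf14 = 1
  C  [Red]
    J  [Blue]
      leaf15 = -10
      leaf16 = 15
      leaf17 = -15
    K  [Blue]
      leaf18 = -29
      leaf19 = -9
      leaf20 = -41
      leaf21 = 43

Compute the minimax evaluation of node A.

19

D (Blue): min(-20, -16, -10) = -20
E (Blue): min(5, 16, -44, 48) = -44
F (Blue): min(30, 34, 19) = 19
A (Red): max(-20, -44, 19) = 19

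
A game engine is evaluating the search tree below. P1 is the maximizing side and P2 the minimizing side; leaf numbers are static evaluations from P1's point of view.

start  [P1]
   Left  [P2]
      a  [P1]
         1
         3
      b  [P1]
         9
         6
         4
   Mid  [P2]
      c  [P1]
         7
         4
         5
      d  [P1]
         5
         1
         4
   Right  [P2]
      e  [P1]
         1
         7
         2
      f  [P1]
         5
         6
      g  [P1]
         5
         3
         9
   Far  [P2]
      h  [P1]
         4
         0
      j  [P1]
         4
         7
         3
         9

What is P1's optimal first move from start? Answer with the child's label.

a (P1): max(1, 3) = 3
b (P1): max(9, 6, 4) = 9
Left (P2): min(3, 9) = 3
c (P1): max(7, 4, 5) = 7
d (P1): max(5, 1, 4) = 5
Mid (P2): min(7, 5) = 5
e (P1): max(1, 7, 2) = 7
f (P1): max(5, 6) = 6
g (P1): max(5, 3, 9) = 9
Right (P2): min(7, 6, 9) = 6
h (P1): max(4, 0) = 4
j (P1): max(4, 7, 3, 9) = 9
Far (P2): min(4, 9) = 4
start (P1): max(3, 5, 6, 4) = 6
P1 at start wants the highest of {Left=3, Mid=5, Right=6, Far=4}, so chooses Right.

Right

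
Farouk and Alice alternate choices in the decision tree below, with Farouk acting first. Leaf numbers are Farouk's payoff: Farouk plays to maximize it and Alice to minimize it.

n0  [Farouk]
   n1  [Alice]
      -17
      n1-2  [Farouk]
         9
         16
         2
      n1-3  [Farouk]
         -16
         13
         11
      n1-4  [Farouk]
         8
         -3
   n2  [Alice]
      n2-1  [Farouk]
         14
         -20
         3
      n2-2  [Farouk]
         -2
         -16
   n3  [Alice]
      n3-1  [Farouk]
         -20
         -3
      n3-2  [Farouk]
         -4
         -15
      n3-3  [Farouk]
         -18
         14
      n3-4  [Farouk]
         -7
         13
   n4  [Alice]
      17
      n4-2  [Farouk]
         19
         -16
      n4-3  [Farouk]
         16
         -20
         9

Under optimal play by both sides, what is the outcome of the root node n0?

n1-2 (Farouk): max(9, 16, 2) = 16
n1-3 (Farouk): max(-16, 13, 11) = 13
n1-4 (Farouk): max(8, -3) = 8
n1 (Alice): min(-17, 16, 13, 8) = -17
n2-1 (Farouk): max(14, -20, 3) = 14
n2-2 (Farouk): max(-2, -16) = -2
n2 (Alice): min(14, -2) = -2
n3-1 (Farouk): max(-20, -3) = -3
n3-2 (Farouk): max(-4, -15) = -4
n3-3 (Farouk): max(-18, 14) = 14
n3-4 (Farouk): max(-7, 13) = 13
n3 (Alice): min(-3, -4, 14, 13) = -4
n4-2 (Farouk): max(19, -16) = 19
n4-3 (Farouk): max(16, -20, 9) = 16
n4 (Alice): min(17, 19, 16) = 16
n0 (Farouk): max(-17, -2, -4, 16) = 16

16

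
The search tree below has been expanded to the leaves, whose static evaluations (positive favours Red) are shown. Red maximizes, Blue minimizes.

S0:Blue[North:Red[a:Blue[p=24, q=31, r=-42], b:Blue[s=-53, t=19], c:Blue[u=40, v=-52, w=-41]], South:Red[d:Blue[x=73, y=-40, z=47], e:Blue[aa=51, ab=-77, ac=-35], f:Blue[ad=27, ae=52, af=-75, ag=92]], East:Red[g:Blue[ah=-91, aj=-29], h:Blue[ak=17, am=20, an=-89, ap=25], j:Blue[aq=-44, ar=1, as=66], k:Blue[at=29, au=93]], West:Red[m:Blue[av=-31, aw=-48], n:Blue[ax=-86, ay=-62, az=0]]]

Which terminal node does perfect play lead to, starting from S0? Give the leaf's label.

a (Blue): min(24, 31, -42) = -42
b (Blue): min(-53, 19) = -53
c (Blue): min(40, -52, -41) = -52
North (Red): max(-42, -53, -52) = -42
d (Blue): min(73, -40, 47) = -40
e (Blue): min(51, -77, -35) = -77
f (Blue): min(27, 52, -75, 92) = -75
South (Red): max(-40, -77, -75) = -40
g (Blue): min(-91, -29) = -91
h (Blue): min(17, 20, -89, 25) = -89
j (Blue): min(-44, 1, 66) = -44
k (Blue): min(29, 93) = 29
East (Red): max(-91, -89, -44, 29) = 29
m (Blue): min(-31, -48) = -48
n (Blue): min(-86, -62, 0) = -86
West (Red): max(-48, -86) = -48
S0 (Blue): min(-42, -40, 29, -48) = -48
At S0, Blue picks West (lowest: -48).
At West, Red picks m (highest: -48).
At m, Blue picks aw (lowest: -48).
Terminal value -48.

aw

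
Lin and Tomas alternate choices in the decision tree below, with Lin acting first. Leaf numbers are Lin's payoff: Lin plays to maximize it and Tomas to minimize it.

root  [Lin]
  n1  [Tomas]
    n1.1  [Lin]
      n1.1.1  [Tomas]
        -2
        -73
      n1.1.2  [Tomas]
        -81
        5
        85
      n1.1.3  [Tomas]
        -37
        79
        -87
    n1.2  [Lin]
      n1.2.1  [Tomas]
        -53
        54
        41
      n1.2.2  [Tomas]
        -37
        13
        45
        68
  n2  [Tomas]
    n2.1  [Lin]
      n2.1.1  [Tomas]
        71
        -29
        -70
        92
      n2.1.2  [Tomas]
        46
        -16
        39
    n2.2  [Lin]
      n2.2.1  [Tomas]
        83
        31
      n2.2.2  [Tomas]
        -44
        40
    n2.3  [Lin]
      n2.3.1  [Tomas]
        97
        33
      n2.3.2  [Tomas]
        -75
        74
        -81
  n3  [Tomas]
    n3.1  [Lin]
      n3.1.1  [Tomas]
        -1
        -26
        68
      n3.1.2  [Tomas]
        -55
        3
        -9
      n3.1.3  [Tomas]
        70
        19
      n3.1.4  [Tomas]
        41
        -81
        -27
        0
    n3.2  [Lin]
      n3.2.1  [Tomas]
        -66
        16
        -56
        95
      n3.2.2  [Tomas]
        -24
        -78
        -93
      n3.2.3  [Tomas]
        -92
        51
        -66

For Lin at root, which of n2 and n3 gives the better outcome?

n2

n2.1.1 (Tomas): min(71, -29, -70, 92) = -70
n2.1.2 (Tomas): min(46, -16, 39) = -16
n2.1 (Lin): max(-70, -16) = -16
n2.2.1 (Tomas): min(83, 31) = 31
n2.2.2 (Tomas): min(-44, 40) = -44
n2.2 (Lin): max(31, -44) = 31
n2.3.1 (Tomas): min(97, 33) = 33
n2.3.2 (Tomas): min(-75, 74, -81) = -81
n2.3 (Lin): max(33, -81) = 33
n2 (Tomas): min(-16, 31, 33) = -16
n3.1.1 (Tomas): min(-1, -26, 68) = -26
n3.1.2 (Tomas): min(-55, 3, -9) = -55
n3.1.3 (Tomas): min(70, 19) = 19
n3.1.4 (Tomas): min(41, -81, -27, 0) = -81
n3.1 (Lin): max(-26, -55, 19, -81) = 19
n3.2.1 (Tomas): min(-66, 16, -56, 95) = -66
n3.2.2 (Tomas): min(-24, -78, -93) = -93
n3.2.3 (Tomas): min(-92, 51, -66) = -92
n3.2 (Lin): max(-66, -93, -92) = -66
n3 (Tomas): min(19, -66) = -66
Lin prefers the higher value; n2=-16, n3=-66. n2 is better since -16 > -66.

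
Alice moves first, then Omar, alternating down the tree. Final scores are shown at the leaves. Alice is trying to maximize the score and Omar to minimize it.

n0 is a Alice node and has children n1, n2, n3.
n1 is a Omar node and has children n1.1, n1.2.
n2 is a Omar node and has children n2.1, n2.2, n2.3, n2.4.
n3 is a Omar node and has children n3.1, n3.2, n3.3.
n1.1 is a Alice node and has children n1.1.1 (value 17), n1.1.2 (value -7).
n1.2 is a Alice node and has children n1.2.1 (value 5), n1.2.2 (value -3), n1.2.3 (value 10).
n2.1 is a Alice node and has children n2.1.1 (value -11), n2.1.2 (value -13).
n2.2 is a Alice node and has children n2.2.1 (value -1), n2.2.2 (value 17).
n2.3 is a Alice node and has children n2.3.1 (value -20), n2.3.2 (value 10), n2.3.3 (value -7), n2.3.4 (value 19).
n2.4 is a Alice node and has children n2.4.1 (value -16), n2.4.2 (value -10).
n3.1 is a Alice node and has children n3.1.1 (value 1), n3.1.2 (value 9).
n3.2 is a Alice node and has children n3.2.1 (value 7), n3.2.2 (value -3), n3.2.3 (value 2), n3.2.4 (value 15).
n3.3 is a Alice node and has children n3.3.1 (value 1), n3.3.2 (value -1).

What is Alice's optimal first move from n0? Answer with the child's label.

n1.1 (Alice): max(17, -7) = 17
n1.2 (Alice): max(5, -3, 10) = 10
n1 (Omar): min(17, 10) = 10
n2.1 (Alice): max(-11, -13) = -11
n2.2 (Alice): max(-1, 17) = 17
n2.3 (Alice): max(-20, 10, -7, 19) = 19
n2.4 (Alice): max(-16, -10) = -10
n2 (Omar): min(-11, 17, 19, -10) = -11
n3.1 (Alice): max(1, 9) = 9
n3.2 (Alice): max(7, -3, 2, 15) = 15
n3.3 (Alice): max(1, -1) = 1
n3 (Omar): min(9, 15, 1) = 1
n0 (Alice): max(10, -11, 1) = 10
Alice at n0 wants the highest of {n1=10, n2=-11, n3=1}, so chooses n1.

n1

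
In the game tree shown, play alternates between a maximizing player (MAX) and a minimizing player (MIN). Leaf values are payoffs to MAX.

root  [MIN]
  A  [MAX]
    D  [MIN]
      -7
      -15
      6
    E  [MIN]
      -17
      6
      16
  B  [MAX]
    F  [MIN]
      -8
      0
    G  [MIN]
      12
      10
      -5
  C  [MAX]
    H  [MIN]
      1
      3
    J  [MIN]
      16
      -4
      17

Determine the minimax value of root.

D (MIN): min(-7, -15, 6) = -15
E (MIN): min(-17, 6, 16) = -17
A (MAX): max(-15, -17) = -15
F (MIN): min(-8, 0) = -8
G (MIN): min(12, 10, -5) = -5
B (MAX): max(-8, -5) = -5
H (MIN): min(1, 3) = 1
J (MIN): min(16, -4, 17) = -4
C (MAX): max(1, -4) = 1
root (MIN): min(-15, -5, 1) = -15

-15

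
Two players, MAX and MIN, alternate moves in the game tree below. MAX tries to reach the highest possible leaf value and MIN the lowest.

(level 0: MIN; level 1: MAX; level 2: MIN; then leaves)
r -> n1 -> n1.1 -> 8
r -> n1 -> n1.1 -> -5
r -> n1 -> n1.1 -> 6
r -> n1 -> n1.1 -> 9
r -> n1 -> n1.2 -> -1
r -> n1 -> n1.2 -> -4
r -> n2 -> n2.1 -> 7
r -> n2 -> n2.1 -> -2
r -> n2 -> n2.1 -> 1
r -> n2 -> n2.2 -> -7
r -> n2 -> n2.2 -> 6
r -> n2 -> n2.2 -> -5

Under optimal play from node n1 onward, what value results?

n1.1 (MIN): min(8, -5, 6, 9) = -5
n1.2 (MIN): min(-1, -4) = -4
n1 (MAX): max(-5, -4) = -4

-4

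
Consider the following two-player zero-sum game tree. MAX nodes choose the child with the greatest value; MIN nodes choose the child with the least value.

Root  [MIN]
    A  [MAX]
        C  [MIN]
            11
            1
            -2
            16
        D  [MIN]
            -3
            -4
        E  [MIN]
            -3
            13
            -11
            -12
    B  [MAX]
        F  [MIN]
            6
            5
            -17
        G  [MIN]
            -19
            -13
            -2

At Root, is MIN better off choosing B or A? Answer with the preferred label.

F (MIN): min(6, 5, -17) = -17
G (MIN): min(-19, -13, -2) = -19
B (MAX): max(-17, -19) = -17
C (MIN): min(11, 1, -2, 16) = -2
D (MIN): min(-3, -4) = -4
E (MIN): min(-3, 13, -11, -12) = -12
A (MAX): max(-2, -4, -12) = -2
MIN prefers the lower value; B=-17, A=-2. B is better since -17 < -2.

B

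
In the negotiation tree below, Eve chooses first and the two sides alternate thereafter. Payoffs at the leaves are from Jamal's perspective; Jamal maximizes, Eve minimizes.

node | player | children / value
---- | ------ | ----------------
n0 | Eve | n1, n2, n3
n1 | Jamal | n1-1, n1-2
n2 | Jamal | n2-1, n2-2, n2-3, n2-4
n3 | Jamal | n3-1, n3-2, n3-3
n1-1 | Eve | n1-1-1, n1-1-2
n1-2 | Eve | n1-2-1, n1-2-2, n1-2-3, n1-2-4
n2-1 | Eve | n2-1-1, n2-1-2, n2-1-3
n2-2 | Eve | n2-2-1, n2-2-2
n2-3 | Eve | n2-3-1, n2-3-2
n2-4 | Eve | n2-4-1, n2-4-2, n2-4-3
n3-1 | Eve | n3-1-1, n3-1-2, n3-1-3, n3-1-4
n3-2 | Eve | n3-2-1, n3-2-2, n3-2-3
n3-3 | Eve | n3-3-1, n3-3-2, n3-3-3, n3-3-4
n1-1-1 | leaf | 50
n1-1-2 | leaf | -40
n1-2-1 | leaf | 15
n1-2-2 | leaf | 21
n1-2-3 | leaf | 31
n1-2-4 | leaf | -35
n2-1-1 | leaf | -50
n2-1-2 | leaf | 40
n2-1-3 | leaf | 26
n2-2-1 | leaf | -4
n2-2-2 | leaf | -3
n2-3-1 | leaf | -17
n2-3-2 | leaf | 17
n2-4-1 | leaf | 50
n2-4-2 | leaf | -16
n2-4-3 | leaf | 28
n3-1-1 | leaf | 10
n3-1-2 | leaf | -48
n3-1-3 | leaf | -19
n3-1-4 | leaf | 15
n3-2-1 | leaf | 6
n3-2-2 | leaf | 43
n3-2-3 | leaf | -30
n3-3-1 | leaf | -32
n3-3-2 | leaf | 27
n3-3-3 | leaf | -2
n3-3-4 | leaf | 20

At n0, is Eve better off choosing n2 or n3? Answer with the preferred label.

n3

n2-1 (Eve): min(-50, 40, 26) = -50
n2-2 (Eve): min(-4, -3) = -4
n2-3 (Eve): min(-17, 17) = -17
n2-4 (Eve): min(50, -16, 28) = -16
n2 (Jamal): max(-50, -4, -17, -16) = -4
n3-1 (Eve): min(10, -48, -19, 15) = -48
n3-2 (Eve): min(6, 43, -30) = -30
n3-3 (Eve): min(-32, 27, -2, 20) = -32
n3 (Jamal): max(-48, -30, -32) = -30
Eve prefers the lower value; n2=-4, n3=-30. n3 is better since -30 < -4.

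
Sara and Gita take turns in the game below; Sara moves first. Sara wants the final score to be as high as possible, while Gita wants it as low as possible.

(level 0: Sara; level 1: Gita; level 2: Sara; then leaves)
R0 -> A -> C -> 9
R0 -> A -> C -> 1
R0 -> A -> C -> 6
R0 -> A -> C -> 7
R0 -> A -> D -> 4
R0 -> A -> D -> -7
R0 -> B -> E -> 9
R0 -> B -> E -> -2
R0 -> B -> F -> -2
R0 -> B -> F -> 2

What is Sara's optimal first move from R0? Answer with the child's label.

A

C (Sara): max(9, 1, 6, 7) = 9
D (Sara): max(4, -7) = 4
A (Gita): min(9, 4) = 4
E (Sara): max(9, -2) = 9
F (Sara): max(-2, 2) = 2
B (Gita): min(9, 2) = 2
R0 (Sara): max(4, 2) = 4
Sara at R0 wants the highest of {A=4, B=2}, so chooses A.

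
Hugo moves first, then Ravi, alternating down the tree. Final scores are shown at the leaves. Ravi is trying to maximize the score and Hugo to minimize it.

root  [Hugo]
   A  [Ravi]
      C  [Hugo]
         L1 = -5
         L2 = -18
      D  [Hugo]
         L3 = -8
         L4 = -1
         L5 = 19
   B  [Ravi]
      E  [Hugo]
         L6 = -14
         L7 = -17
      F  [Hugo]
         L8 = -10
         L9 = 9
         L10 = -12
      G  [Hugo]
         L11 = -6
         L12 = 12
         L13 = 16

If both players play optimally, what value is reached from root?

-8

C (Hugo): min(-5, -18) = -18
D (Hugo): min(-8, -1, 19) = -8
A (Ravi): max(-18, -8) = -8
E (Hugo): min(-14, -17) = -17
F (Hugo): min(-10, 9, -12) = -12
G (Hugo): min(-6, 12, 16) = -6
B (Ravi): max(-17, -12, -6) = -6
root (Hugo): min(-8, -6) = -8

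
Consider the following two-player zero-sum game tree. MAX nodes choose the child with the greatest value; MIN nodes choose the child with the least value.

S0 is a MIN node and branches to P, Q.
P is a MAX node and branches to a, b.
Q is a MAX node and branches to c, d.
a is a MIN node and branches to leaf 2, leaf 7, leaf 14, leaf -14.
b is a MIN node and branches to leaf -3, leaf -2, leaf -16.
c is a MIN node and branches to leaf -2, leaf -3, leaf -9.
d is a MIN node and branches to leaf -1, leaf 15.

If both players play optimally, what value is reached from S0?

-14

a (MIN): min(2, 7, 14, -14) = -14
b (MIN): min(-3, -2, -16) = -16
P (MAX): max(-14, -16) = -14
c (MIN): min(-2, -3, -9) = -9
d (MIN): min(-1, 15) = -1
Q (MAX): max(-9, -1) = -1
S0 (MIN): min(-14, -1) = -14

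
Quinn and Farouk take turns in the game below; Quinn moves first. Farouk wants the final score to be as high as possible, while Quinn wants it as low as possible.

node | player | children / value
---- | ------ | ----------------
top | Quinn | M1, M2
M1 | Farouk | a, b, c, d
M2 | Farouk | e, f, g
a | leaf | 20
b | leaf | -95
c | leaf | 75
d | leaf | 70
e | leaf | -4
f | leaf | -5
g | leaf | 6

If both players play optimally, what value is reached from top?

M1 (Farouk): max(20, -95, 75, 70) = 75
M2 (Farouk): max(-4, -5, 6) = 6
top (Quinn): min(75, 6) = 6

6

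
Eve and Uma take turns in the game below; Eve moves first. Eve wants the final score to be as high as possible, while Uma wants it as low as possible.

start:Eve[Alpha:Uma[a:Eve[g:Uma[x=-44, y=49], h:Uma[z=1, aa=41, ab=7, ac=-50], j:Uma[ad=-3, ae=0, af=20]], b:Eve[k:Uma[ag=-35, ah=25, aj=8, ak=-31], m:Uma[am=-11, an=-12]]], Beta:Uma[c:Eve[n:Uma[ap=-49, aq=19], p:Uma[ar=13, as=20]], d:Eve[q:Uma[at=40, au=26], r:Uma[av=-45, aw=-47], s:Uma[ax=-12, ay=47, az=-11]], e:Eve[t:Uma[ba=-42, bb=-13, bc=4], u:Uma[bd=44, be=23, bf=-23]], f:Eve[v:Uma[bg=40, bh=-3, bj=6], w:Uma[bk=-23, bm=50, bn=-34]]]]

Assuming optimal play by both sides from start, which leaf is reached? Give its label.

an

g (Uma): min(-44, 49) = -44
h (Uma): min(1, 41, 7, -50) = -50
j (Uma): min(-3, 0, 20) = -3
a (Eve): max(-44, -50, -3) = -3
k (Uma): min(-35, 25, 8, -31) = -35
m (Uma): min(-11, -12) = -12
b (Eve): max(-35, -12) = -12
Alpha (Uma): min(-3, -12) = -12
n (Uma): min(-49, 19) = -49
p (Uma): min(13, 20) = 13
c (Eve): max(-49, 13) = 13
q (Uma): min(40, 26) = 26
r (Uma): min(-45, -47) = -47
s (Uma): min(-12, 47, -11) = -12
d (Eve): max(26, -47, -12) = 26
t (Uma): min(-42, -13, 4) = -42
u (Uma): min(44, 23, -23) = -23
e (Eve): max(-42, -23) = -23
v (Uma): min(40, -3, 6) = -3
w (Uma): min(-23, 50, -34) = -34
f (Eve): max(-3, -34) = -3
Beta (Uma): min(13, 26, -23, -3) = -23
start (Eve): max(-12, -23) = -12
At start, Eve picks Alpha (highest: -12).
At Alpha, Uma picks b (lowest: -12).
At b, Eve picks m (highest: -12).
At m, Uma picks an (lowest: -12).
Terminal value -12.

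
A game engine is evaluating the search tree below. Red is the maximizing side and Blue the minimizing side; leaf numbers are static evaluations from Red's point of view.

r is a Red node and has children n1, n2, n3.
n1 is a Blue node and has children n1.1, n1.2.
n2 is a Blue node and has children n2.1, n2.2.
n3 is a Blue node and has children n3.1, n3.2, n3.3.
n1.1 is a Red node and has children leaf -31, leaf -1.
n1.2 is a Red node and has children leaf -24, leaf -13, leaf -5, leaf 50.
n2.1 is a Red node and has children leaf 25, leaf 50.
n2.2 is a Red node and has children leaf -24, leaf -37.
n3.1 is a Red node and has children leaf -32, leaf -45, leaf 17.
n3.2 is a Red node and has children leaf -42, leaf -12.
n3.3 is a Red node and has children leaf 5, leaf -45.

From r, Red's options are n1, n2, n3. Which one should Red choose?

n1.1 (Red): max(-31, -1) = -1
n1.2 (Red): max(-24, -13, -5, 50) = 50
n1 (Blue): min(-1, 50) = -1
n2.1 (Red): max(25, 50) = 50
n2.2 (Red): max(-24, -37) = -24
n2 (Blue): min(50, -24) = -24
n3.1 (Red): max(-32, -45, 17) = 17
n3.2 (Red): max(-42, -12) = -12
n3.3 (Red): max(5, -45) = 5
n3 (Blue): min(17, -12, 5) = -12
r (Red): max(-1, -24, -12) = -1
Red at r wants the highest of {n1=-1, n2=-24, n3=-12}, so chooses n1.

n1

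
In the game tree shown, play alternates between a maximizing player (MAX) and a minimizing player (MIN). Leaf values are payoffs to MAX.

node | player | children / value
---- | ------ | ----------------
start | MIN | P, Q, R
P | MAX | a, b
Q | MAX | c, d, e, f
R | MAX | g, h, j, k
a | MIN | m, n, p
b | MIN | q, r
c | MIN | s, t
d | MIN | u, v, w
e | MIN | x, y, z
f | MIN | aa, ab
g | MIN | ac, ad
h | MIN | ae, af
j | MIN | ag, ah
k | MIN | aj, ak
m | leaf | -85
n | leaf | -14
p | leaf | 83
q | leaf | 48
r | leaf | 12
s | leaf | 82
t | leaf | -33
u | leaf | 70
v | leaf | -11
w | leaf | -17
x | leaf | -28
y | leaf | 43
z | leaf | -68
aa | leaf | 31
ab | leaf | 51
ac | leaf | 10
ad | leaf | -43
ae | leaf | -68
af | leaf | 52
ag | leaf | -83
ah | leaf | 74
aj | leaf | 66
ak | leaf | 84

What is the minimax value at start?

a (MIN): min(-85, -14, 83) = -85
b (MIN): min(48, 12) = 12
P (MAX): max(-85, 12) = 12
c (MIN): min(82, -33) = -33
d (MIN): min(70, -11, -17) = -17
e (MIN): min(-28, 43, -68) = -68
f (MIN): min(31, 51) = 31
Q (MAX): max(-33, -17, -68, 31) = 31
g (MIN): min(10, -43) = -43
h (MIN): min(-68, 52) = -68
j (MIN): min(-83, 74) = -83
k (MIN): min(66, 84) = 66
R (MAX): max(-43, -68, -83, 66) = 66
start (MIN): min(12, 31, 66) = 12

12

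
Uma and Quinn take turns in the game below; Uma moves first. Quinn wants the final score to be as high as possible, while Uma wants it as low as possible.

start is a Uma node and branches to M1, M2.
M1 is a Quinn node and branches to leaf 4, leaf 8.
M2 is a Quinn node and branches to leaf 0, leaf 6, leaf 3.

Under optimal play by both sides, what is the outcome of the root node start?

M1 (Quinn): max(4, 8) = 8
M2 (Quinn): max(0, 6, 3) = 6
start (Uma): min(8, 6) = 6

6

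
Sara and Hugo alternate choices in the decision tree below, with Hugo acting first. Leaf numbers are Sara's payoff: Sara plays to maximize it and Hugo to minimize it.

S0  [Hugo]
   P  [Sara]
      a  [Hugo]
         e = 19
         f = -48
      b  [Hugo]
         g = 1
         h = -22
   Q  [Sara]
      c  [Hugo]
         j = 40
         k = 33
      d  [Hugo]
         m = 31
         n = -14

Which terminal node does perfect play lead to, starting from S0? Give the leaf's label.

a (Hugo): min(19, -48) = -48
b (Hugo): min(1, -22) = -22
P (Sara): max(-48, -22) = -22
c (Hugo): min(40, 33) = 33
d (Hugo): min(31, -14) = -14
Q (Sara): max(33, -14) = 33
S0 (Hugo): min(-22, 33) = -22
At S0, Hugo picks P (lowest: -22).
At P, Sara picks b (highest: -22).
At b, Hugo picks h (lowest: -22).
Terminal value -22.

h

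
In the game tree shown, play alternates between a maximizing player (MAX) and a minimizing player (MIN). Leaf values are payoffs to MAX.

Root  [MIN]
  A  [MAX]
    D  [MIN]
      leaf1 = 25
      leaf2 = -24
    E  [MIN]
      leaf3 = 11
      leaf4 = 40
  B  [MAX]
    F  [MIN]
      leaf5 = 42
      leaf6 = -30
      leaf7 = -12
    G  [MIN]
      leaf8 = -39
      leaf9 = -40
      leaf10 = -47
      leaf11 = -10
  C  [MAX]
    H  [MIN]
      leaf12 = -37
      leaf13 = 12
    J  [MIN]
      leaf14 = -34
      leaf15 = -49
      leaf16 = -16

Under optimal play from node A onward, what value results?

11

D (MIN): min(25, -24) = -24
E (MIN): min(11, 40) = 11
A (MAX): max(-24, 11) = 11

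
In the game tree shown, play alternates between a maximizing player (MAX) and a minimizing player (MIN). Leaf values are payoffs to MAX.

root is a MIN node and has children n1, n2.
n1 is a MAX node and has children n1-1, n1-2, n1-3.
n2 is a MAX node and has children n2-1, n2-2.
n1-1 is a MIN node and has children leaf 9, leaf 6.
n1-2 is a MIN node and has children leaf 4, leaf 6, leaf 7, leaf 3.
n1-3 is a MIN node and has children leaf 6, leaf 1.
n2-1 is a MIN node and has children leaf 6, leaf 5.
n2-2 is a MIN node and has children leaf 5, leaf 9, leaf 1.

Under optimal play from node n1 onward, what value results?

6

n1-1 (MIN): min(9, 6) = 6
n1-2 (MIN): min(4, 6, 7, 3) = 3
n1-3 (MIN): min(6, 1) = 1
n1 (MAX): max(6, 3, 1) = 6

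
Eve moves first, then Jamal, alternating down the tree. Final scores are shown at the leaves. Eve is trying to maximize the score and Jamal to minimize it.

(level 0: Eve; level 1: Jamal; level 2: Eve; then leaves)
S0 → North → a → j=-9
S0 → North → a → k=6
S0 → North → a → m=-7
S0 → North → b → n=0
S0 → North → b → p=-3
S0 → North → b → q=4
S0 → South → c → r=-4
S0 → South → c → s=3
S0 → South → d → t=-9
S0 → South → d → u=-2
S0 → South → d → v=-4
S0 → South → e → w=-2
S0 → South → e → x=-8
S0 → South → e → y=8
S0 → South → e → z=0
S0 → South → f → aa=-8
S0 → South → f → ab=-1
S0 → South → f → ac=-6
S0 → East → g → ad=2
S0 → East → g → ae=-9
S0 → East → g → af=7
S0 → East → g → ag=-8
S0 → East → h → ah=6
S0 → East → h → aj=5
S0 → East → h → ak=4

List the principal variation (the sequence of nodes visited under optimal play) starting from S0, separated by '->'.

a (Eve): max(-9, 6, -7) = 6
b (Eve): max(0, -3, 4) = 4
North (Jamal): min(6, 4) = 4
c (Eve): max(-4, 3) = 3
d (Eve): max(-9, -2, -4) = -2
e (Eve): max(-2, -8, 8, 0) = 8
f (Eve): max(-8, -1, -6) = -1
South (Jamal): min(3, -2, 8, -1) = -2
g (Eve): max(2, -9, 7, -8) = 7
h (Eve): max(6, 5, 4) = 6
East (Jamal): min(7, 6) = 6
S0 (Eve): max(4, -2, 6) = 6
At S0, Eve picks East (highest: 6).
At East, Jamal picks h (lowest: 6).
At h, Eve picks ah (highest: 6).
Terminal value 6.

S0 -> East -> h -> ah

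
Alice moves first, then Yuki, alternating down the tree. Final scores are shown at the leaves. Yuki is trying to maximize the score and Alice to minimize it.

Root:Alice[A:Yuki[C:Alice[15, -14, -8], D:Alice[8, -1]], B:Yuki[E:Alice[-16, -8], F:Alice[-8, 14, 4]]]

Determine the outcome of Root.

C (Alice): min(15, -14, -8) = -14
D (Alice): min(8, -1) = -1
A (Yuki): max(-14, -1) = -1
E (Alice): min(-16, -8) = -16
F (Alice): min(-8, 14, 4) = -8
B (Yuki): max(-16, -8) = -8
Root (Alice): min(-1, -8) = -8

-8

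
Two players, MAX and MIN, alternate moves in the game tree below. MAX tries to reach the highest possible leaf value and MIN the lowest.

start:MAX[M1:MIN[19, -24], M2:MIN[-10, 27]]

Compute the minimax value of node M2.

M2 (MIN): min(-10, 27) = -10

-10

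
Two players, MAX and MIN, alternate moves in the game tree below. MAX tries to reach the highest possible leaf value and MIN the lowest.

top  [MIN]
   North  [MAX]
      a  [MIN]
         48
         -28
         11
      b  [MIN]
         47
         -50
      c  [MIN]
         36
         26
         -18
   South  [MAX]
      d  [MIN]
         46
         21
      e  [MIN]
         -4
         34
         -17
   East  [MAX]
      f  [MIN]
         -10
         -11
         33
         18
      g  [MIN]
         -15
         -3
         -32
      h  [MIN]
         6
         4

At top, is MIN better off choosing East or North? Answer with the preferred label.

f (MIN): min(-10, -11, 33, 18) = -11
g (MIN): min(-15, -3, -32) = -32
h (MIN): min(6, 4) = 4
East (MAX): max(-11, -32, 4) = 4
a (MIN): min(48, -28, 11) = -28
b (MIN): min(47, -50) = -50
c (MIN): min(36, 26, -18) = -18
North (MAX): max(-28, -50, -18) = -18
MIN prefers the lower value; East=4, North=-18. North is better since -18 < 4.

North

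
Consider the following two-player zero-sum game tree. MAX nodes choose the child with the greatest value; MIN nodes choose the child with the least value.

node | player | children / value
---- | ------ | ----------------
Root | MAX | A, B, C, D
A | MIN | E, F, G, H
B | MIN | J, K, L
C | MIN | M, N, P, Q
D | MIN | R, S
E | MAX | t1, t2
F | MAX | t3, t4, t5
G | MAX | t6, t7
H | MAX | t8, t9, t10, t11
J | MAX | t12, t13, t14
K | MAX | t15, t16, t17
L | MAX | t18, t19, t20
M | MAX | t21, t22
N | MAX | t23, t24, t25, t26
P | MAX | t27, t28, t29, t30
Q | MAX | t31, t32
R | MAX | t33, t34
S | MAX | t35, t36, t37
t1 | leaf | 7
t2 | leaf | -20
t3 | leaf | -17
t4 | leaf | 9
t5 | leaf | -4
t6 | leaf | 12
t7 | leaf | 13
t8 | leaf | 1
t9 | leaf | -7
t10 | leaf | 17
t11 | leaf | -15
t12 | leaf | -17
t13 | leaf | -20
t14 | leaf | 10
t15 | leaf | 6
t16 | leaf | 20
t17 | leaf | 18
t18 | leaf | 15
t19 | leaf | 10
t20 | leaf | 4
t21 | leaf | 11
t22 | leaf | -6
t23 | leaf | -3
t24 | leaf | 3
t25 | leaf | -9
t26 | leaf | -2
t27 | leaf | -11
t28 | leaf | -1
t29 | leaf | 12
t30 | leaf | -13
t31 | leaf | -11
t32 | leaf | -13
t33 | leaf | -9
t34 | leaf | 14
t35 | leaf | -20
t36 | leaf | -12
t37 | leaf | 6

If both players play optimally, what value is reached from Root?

10

E (MAX): max(7, -20) = 7
F (MAX): max(-17, 9, -4) = 9
G (MAX): max(12, 13) = 13
H (MAX): max(1, -7, 17, -15) = 17
A (MIN): min(7, 9, 13, 17) = 7
J (MAX): max(-17, -20, 10) = 10
K (MAX): max(6, 20, 18) = 20
L (MAX): max(15, 10, 4) = 15
B (MIN): min(10, 20, 15) = 10
M (MAX): max(11, -6) = 11
N (MAX): max(-3, 3, -9, -2) = 3
P (MAX): max(-11, -1, 12, -13) = 12
Q (MAX): max(-11, -13) = -11
C (MIN): min(11, 3, 12, -11) = -11
R (MAX): max(-9, 14) = 14
S (MAX): max(-20, -12, 6) = 6
D (MIN): min(14, 6) = 6
Root (MAX): max(7, 10, -11, 6) = 10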